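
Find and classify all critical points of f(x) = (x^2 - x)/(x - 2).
f'(x) = (x^2 - 4*x + 2)/(x^2 - 4*x + 4)

Solve f'(x) = 0:
  f'(x) = (x^2 - 4*x + 2)/(x - 2)^2; the denominator is positive wherever f is defined, so f'(x) = 0 ⇔ x^2 - 4*x + 2 = 0.
  x^2 - 4*x + 2 = 0 has no rational roots; quadratic formula: x = (4 ± √8)/2.
  ⇒ x = 2 - sqrt(2) ≈ 0.5858, sqrt(2) + 2 ≈ 3.4142

f''(x) = 4/(x^3 - 6*x^2 + 12*x - 8)
Second-derivative test at each critical point:
  f''(0.5858) = -1.4142 < 0 → local maximum
  f''(3.4142) = 1.4142 > 0 → local minimum

Critical points: x = 2 - sqrt(2) ≈ 0.5858 (local maximum); x = sqrt(2) + 2 ≈ 3.4142 (local minimum)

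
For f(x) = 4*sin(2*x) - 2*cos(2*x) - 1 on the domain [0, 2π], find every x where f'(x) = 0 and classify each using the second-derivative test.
f'(x) = 4*sin(2*x) + 8*cos(2*x)

Solve f'(x) = 0 on [0, 2π]:
  f'(x) = 0 ⇔ 4*cos(2*x) = -2*sin(2*x) ⇔ tan(2*x) = -2, i.e. 2*x = arctan(-2) + nπ; keep the solutions lying in [0, 2π].
  ⇒ x = -atan(2)/2 + pi/2 ≈ 1.0172, pi - atan(2)/2 ≈ 2.5880, -atan(2)/2 + 3*pi/2 ≈ 4.1588, -atan(2)/2 + 2*pi ≈ 5.7296

f''(x) = -16*sin(2*x) + 8*cos(2*x)
Second-derivative test at each critical point:
  f''(1.0172) = -17.8885 < 0 → local maximum
  f''(2.5880) = 17.8885 > 0 → local minimum
  f''(4.1588) = -17.8885 < 0 → local maximum
  f''(5.7296) = 17.8885 > 0 → local minimum

Critical points: x = -atan(2)/2 + pi/2 ≈ 1.0172 (local maximum); x = pi - atan(2)/2 ≈ 2.5880 (local minimum); x = -atan(2)/2 + 3*pi/2 ≈ 4.1588 (local maximum); x = -atan(2)/2 + 2*pi ≈ 5.7296 (local minimum)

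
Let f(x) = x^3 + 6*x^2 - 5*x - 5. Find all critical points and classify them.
f'(x) = 3*x^2 + 12*x - 5

Solve f'(x) = 0:
  3*x^2 + 12*x - 5 = 0 has no rational roots; quadratic formula: x = (-12 ± √204)/6.
  ⇒ x = -sqrt(51)/3 - 2 ≈ -4.3805, -2 + sqrt(51)/3 ≈ 0.3805

f''(x) = 6*x + 12
Second-derivative test at each critical point:
  f''(-4.3805) = -14.2829 < 0 → local maximum
  f''(0.3805) = 14.2829 > 0 → local minimum

Critical points: x = -sqrt(51)/3 - 2 ≈ -4.3805 (local maximum); x = -2 + sqrt(51)/3 ≈ 0.3805 (local minimum)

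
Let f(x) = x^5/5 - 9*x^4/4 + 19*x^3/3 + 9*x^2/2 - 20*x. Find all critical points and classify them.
f'(x) = x^4 - 9*x^3 + 19*x^2 + 9*x - 20

Solve f'(x) = 0:
  Factor: x^4 - 9*x^3 + 19*x^2 + 9*x - 20 = (x - 5)*(x - 4)*(x - 1)*(x + 1) = 0.
  ⇒ x = -1, 1, 4, 5

f''(x) = 4*x^3 - 27*x^2 + 38*x + 9
Second-derivative test at each critical point:
  f''(-1) = -60 < 0 → local maximum
  f''(1) = 24 > 0 → local minimum
  f''(4) = -15 < 0 → local maximum
  f''(5) = 24 > 0 → local minimum

Critical points: x = -1 (local maximum); x = 1 (local minimum); x = 4 (local maximum); x = 5 (local minimum)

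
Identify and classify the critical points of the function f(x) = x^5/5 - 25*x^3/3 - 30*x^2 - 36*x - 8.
f'(x) = x^4 - 25*x^2 - 60*x - 36

Solve f'(x) = 0:
  Factor: x^4 - 25*x^2 - 60*x - 36 = (x - 6)*(x + 1)*(x + 2)*(x + 3) = 0.
  ⇒ x = -3, -2, -1, 6

f''(x) = 4*x^3 - 50*x - 60
Second-derivative test at each critical point:
  f''(-3) = -18 < 0 → local maximum
  f''(-2) = 8 > 0 → local minimum
  f''(-1) = -14 < 0 → local maximum
  f''(6) = 504 > 0 → local minimum

Critical points: x = -3 (local maximum); x = -2 (local minimum); x = -1 (local maximum); x = 6 (local minimum)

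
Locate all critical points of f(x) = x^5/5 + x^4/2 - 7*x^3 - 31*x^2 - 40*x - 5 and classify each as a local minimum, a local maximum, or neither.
f'(x) = x^4 + 2*x^3 - 21*x^2 - 62*x - 40

Solve f'(x) = 0:
  Factor: x^4 + 2*x^3 - 21*x^2 - 62*x - 40 = (x - 5)*(x + 1)*(x + 2)*(x + 4) = 0.
  ⇒ x = -4, -2, -1, 5

f''(x) = 4*x^3 + 6*x^2 - 42*x - 62
Second-derivative test at each critical point:
  f''(-4) = -54 < 0 → local maximum
  f''(-2) = 14 > 0 → local minimum
  f''(-1) = -18 < 0 → local maximum
  f''(5) = 378 > 0 → local minimum

Critical points: x = -4 (local maximum); x = -2 (local minimum); x = -1 (local maximum); x = 5 (local minimum)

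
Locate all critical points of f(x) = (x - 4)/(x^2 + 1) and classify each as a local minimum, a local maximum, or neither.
f'(x) = (x^2 - 2*x*(x - 4) + 1)/(x^2 + 1)^2

Solve f'(x) = 0:
  f'(x) = -(x^2 - 8*x - 1)/(x^2 + 1)^2; the denominator is positive wherever f is defined, so f'(x) = 0 ⇔ -x^2 + 8*x + 1 = 0.
  x^2 - 8*x - 1 = 0 has no rational roots; quadratic formula: x = (8 ± √68)/2.
  ⇒ x = 4 - sqrt(17) ≈ -0.1231, 4 + sqrt(17) ≈ 8.1231

f''(x) = 2*(4*x^2*(x - 4) + (4 - 3*x)*(x^2 + 1))/(x^2 + 1)^3
Second-derivative test at each critical point:
  f''(-0.1231) = 8.0018 > 0 → local minimum
  f''(8.1231) = -0.0018 < 0 → local maximum

Critical points: x = 4 - sqrt(17) ≈ -0.1231 (local minimum); x = 4 + sqrt(17) ≈ 8.1231 (local maximum)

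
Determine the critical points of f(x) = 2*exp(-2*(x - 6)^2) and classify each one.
f'(x) = 8*(6 - x)*exp(-2*(x - 6)^2)

Solve f'(x) = 0:
  f'(x) = (48 - 8*x)·exp(-2*(x - 6)^2) and exp(-2*(x - 6)^2) > 0 for every x, so f'(x) = 0 ⇔ 48 - 8*x = 0.
  Factor: 48 - 8*x = -8*(x - 6) = 0.
  ⇒ x = 6

f''(x) = 8*(4*(x - 6)^2 - 1)*exp(-2*(x - 6)^2)
Second-derivative test at each critical point:
  f''(6) = -8 < 0 → local maximum

Critical points: x = 6 (local maximum)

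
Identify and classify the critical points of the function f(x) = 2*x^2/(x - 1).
f'(x) = 2*x*(x - 2)/(x^2 - 2*x + 1)

Solve f'(x) = 0:
  f'(x) = 2*x*(x - 2)/(x - 1)^2; the denominator is positive wherever f is defined, so f'(x) = 0 ⇔ 2*x^2 - 4*x = 0.
  Factor: 2*x^2 - 4*x = 2*x*(x - 2) = 0.
  ⇒ x = 0, 2

f''(x) = 4/(x^3 - 3*x^2 + 3*x - 1)
Second-derivative test at each critical point:
  f''(0) = -4 < 0 → local maximum
  f''(2) = 4 > 0 → local minimum

Critical points: x = 0 (local maximum); x = 2 (local minimum)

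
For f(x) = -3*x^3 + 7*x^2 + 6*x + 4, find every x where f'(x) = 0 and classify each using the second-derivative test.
f'(x) = -9*x^2 + 14*x + 6

Solve f'(x) = 0:
  9*x^2 - 14*x - 6 = 0 has no rational roots; quadratic formula: x = (14 ± √412)/18.
  ⇒ x = 7/9 - sqrt(103)/9 ≈ -0.3499, 7/9 + sqrt(103)/9 ≈ 1.9054

f''(x) = 14 - 18*x
Second-derivative test at each critical point:
  f''(-0.3499) = 20.2978 > 0 → local minimum
  f''(1.9054) = -20.2978 < 0 → local maximum

Critical points: x = 7/9 - sqrt(103)/9 ≈ -0.3499 (local minimum); x = 7/9 + sqrt(103)/9 ≈ 1.9054 (local maximum)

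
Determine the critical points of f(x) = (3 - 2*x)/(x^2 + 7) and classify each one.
f'(x) = 2*(x^2 - 3*x - 7)/(x^4 + 14*x^2 + 49)

Solve f'(x) = 0:
  f'(x) = 2*(x^2 - 3*x - 7)/(x^2 + 7)^2; the denominator is positive wherever f is defined, so f'(x) = 0 ⇔ 2*x^2 - 6*x - 14 = 0.
  Factor: 2*x^2 - 6*x - 14 = 2*(x^2 - 3*x - 7); x^2 - 3*x - 7 = 0 has no rational roots; quadratic formula: x = (3 ± √37)/2.
  ⇒ x = 3/2 - sqrt(37)/2 ≈ -1.5414, 3/2 + sqrt(37)/2 ≈ 4.5414

f''(x) = 2*(4*x^2*(3 - 2*x) + 3*(2*x - 1)*(x^2 + 7))/(x^2 + 7)^3
Second-derivative test at each critical point:
  f''(-1.5414) = -0.1384 < 0 → local maximum
  f''(4.5414) = 0.0159 > 0 → local minimum

Critical points: x = 3/2 - sqrt(37)/2 ≈ -1.5414 (local maximum); x = 3/2 + sqrt(37)/2 ≈ 4.5414 (local minimum)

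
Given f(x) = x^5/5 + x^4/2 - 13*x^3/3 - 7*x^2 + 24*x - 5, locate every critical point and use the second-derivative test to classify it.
f'(x) = x^4 + 2*x^3 - 13*x^2 - 14*x + 24

Solve f'(x) = 0:
  Factor: x^4 + 2*x^3 - 13*x^2 - 14*x + 24 = (x - 3)*(x - 1)*(x + 2)*(x + 4) = 0.
  ⇒ x = -4, -2, 1, 3

f''(x) = 4*x^3 + 6*x^2 - 26*x - 14
Second-derivative test at each critical point:
  f''(-4) = -70 < 0 → local maximum
  f''(-2) = 30 > 0 → local minimum
  f''(1) = -30 < 0 → local maximum
  f''(3) = 70 > 0 → local minimum

Critical points: x = -4 (local maximum); x = -2 (local minimum); x = 1 (local maximum); x = 3 (local minimum)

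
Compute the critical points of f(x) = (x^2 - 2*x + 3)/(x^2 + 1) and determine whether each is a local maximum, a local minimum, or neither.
f'(x) = 2*(x^2 - 2*x - 1)/(x^4 + 2*x^2 + 1)

Solve f'(x) = 0:
  f'(x) = 2*(x^2 - 2*x - 1)/(x^2 + 1)^2; the denominator is positive wherever f is defined, so f'(x) = 0 ⇔ 2*x^2 - 4*x - 2 = 0.
  Factor: 2*x^2 - 4*x - 2 = 2*(x^2 - 2*x - 1); x^2 - 2*x - 1 = 0 has no rational roots; quadratic formula: x = (2 ± √8)/2.
  ⇒ x = 1 - sqrt(2) ≈ -0.4142, 1 + sqrt(2) ≈ 2.4142

f''(x) = 4*(-x^3 + 3*x^2 + 3*x - 1)/(x^6 + 3*x^4 + 3*x^2 + 1)
Second-derivative test at each critical point:
  f''(-0.4142) = -4.1213 < 0 → local maximum
  f''(2.4142) = 0.1213 > 0 → local minimum

Critical points: x = 1 - sqrt(2) ≈ -0.4142 (local maximum); x = 1 + sqrt(2) ≈ 2.4142 (local minimum)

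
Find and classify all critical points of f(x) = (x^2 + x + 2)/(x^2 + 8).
f'(x) = (-x^2 + 12*x + 8)/(x^4 + 16*x^2 + 64)

Solve f'(x) = 0:
  f'(x) = -(x^2 - 12*x - 8)/(x^2 + 8)^2; the denominator is positive wherever f is defined, so f'(x) = 0 ⇔ -x^2 + 12*x + 8 = 0.
  x^2 - 12*x - 8 = 0 has no rational roots; quadratic formula: x = (12 ± √176)/2.
  ⇒ x = 6 - 2*sqrt(11) ≈ -0.6332, 6 + 2*sqrt(11) ≈ 12.6332

f''(x) = 2*(x^3 - 18*x^2 - 24*x + 48)/(x^6 + 24*x^4 + 192*x^2 + 512)
Second-derivative test at each critical point:
  f''(-0.6332) = 0.1880 > 0 → local minimum
  f''(12.6332) = -4.723e-04 < 0 → local maximum

Critical points: x = 6 - 2*sqrt(11) ≈ -0.6332 (local minimum); x = 6 + 2*sqrt(11) ≈ 12.6332 (local maximum)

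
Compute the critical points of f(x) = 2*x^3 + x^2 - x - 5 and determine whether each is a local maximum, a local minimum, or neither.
f'(x) = 6*x^2 + 2*x - 1

Solve f'(x) = 0:
  6*x^2 + 2*x - 1 = 0 has no rational roots; quadratic formula: x = (-2 ± √28)/12.
  ⇒ x = -sqrt(7)/6 - 1/6 ≈ -0.6076, -1/6 + sqrt(7)/6 ≈ 0.2743

f''(x) = 12*x + 2
Second-derivative test at each critical point:
  f''(-0.6076) = -5.2915 < 0 → local maximum
  f''(0.2743) = 5.2915 > 0 → local minimum

Critical points: x = -sqrt(7)/6 - 1/6 ≈ -0.6076 (local maximum); x = -1/6 + sqrt(7)/6 ≈ 0.2743 (local minimum)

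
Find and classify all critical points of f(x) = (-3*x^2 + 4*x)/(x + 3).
f'(x) = 3*(-x^2 - 6*x + 4)/(x^2 + 6*x + 9)

Solve f'(x) = 0:
  f'(x) = -3*(x^2 + 6*x - 4)/(x + 3)^2; the denominator is positive wherever f is defined, so f'(x) = 0 ⇔ -3*x^2 - 18*x + 12 = 0.
  Factor: -3*x^2 - 18*x + 12 = -3*(x^2 + 6*x - 4); x^2 + 6*x - 4 = 0 has no rational roots; quadratic formula: x = (-6 ± √52)/2.
  ⇒ x = -sqrt(13) - 3 ≈ -6.6056, -3 + sqrt(13) ≈ 0.6056

f''(x) = -78/(x^3 + 9*x^2 + 27*x + 27)
Second-derivative test at each critical point:
  f''(-6.6056) = 1.6641 > 0 → local minimum
  f''(0.6056) = -1.6641 < 0 → local maximum

Critical points: x = -sqrt(13) - 3 ≈ -6.6056 (local minimum); x = -3 + sqrt(13) ≈ 0.6056 (local maximum)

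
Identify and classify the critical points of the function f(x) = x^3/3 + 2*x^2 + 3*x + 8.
f'(x) = x^2 + 4*x + 3

Solve f'(x) = 0:
  Factor: x^2 + 4*x + 3 = (x + 1)*(x + 3) = 0.
  ⇒ x = -3, -1

f''(x) = 2*x + 4
Second-derivative test at each critical point:
  f''(-3) = -2 < 0 → local maximum
  f''(-1) = 2 > 0 → local minimum

Critical points: x = -3 (local maximum); x = -1 (local minimum)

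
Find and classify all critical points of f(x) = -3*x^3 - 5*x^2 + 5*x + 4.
f'(x) = -9*x^2 - 10*x + 5

Solve f'(x) = 0:
  9*x^2 + 10*x - 5 = 0 has no rational roots; quadratic formula: x = (-10 ± √280)/18.
  ⇒ x = -sqrt(70)/9 - 5/9 ≈ -1.4852, -5/9 + sqrt(70)/9 ≈ 0.3741

f''(x) = -18*x - 10
Second-derivative test at each critical point:
  f''(-1.4852) = 16.7332 > 0 → local minimum
  f''(0.3741) = -16.7332 < 0 → local maximum

Critical points: x = -sqrt(70)/9 - 5/9 ≈ -1.4852 (local minimum); x = -5/9 + sqrt(70)/9 ≈ 0.3741 (local maximum)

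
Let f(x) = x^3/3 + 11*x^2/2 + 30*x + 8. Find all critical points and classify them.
f'(x) = x^2 + 11*x + 30

Solve f'(x) = 0:
  Factor: x^2 + 11*x + 30 = (x + 5)*(x + 6) = 0.
  ⇒ x = -6, -5

f''(x) = 2*x + 11
Second-derivative test at each critical point:
  f''(-6) = -1 < 0 → local maximum
  f''(-5) = 1 > 0 → local minimum

Critical points: x = -6 (local maximum); x = -5 (local minimum)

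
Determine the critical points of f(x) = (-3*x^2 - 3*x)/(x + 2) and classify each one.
f'(x) = 3*(-x^2 - 4*x - 2)/(x^2 + 4*x + 4)

Solve f'(x) = 0:
  f'(x) = -3*(x^2 + 4*x + 2)/(x + 2)^2; the denominator is positive wherever f is defined, so f'(x) = 0 ⇔ -3*x^2 - 12*x - 6 = 0.
  Factor: -3*x^2 - 12*x - 6 = -3*(x^2 + 4*x + 2); x^2 + 4*x + 2 = 0 has no rational roots; quadratic formula: x = (-4 ± √8)/2.
  ⇒ x = -2 - sqrt(2) ≈ -3.4142, -2 + sqrt(2) ≈ -0.5858

f''(x) = -12/(x^3 + 6*x^2 + 12*x + 8)
Second-derivative test at each critical point:
  f''(-3.4142) = 4.2426 > 0 → local minimum
  f''(-0.5858) = -4.2426 < 0 → local maximum

Critical points: x = -2 - sqrt(2) ≈ -3.4142 (local minimum); x = -2 + sqrt(2) ≈ -0.5858 (local maximum)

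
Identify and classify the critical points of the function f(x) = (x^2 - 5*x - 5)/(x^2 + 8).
f'(x) = (5*x^2 + 26*x - 40)/(x^4 + 16*x^2 + 64)

Solve f'(x) = 0:
  f'(x) = (5*x^2 + 26*x - 40)/(x^2 + 8)^2; the denominator is positive wherever f is defined, so f'(x) = 0 ⇔ 5*x^2 + 26*x - 40 = 0.
  5*x^2 + 26*x - 40 = 0 has no rational roots; quadratic formula: x = (-26 ± √1476)/10.
  ⇒ x = -3*sqrt(41)/5 - 13/5 ≈ -6.4419, -13/5 + 3*sqrt(41)/5 ≈ 1.2419

f''(x) = 2*(-5*x^3 - 39*x^2 + 120*x + 104)/(x^6 + 24*x^4 + 192*x^2 + 512)
Second-derivative test at each critical point:
  f''(-6.4419) = -0.0157 < 0 → local maximum
  f''(1.2419) = 0.4219 > 0 → local minimum

Critical points: x = -3*sqrt(41)/5 - 13/5 ≈ -6.4419 (local maximum); x = -13/5 + 3*sqrt(41)/5 ≈ 1.2419 (local minimum)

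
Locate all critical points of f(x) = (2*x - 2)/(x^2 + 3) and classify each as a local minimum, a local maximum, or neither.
f'(x) = 2*(x^2 - 2*x*(x - 1) + 3)/(x^2 + 3)^2

Solve f'(x) = 0:
  f'(x) = -2*(x - 3)*(x + 1)/(x^2 + 3)^2; the denominator is positive wherever f is defined, so f'(x) = 0 ⇔ -2*x^2 + 4*x + 6 = 0.
  Factor: -2*x^2 + 4*x + 6 = -2*(x - 3)*(x + 1) = 0.
  ⇒ x = -1, 3

f''(x) = 4*(4*x^2*(x - 1) + (1 - 3*x)*(x^2 + 3))/(x^2 + 3)^3
Second-derivative test at each critical point:
  f''(-1) = 1/2 > 0 → local minimum
  f''(3) = -1/18 < 0 → local maximum

Critical points: x = -1 (local minimum); x = 3 (local maximum)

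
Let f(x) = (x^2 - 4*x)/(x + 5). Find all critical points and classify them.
f'(x) = (x^2 + 10*x - 20)/(x^2 + 10*x + 25)

Solve f'(x) = 0:
  f'(x) = (x^2 + 10*x - 20)/(x + 5)^2; the denominator is positive wherever f is defined, so f'(x) = 0 ⇔ x^2 + 10*x - 20 = 0.
  x^2 + 10*x - 20 = 0 has no rational roots; quadratic formula: x = (-10 ± √180)/2.
  ⇒ x = -3*sqrt(5) - 5 ≈ -11.7082, -5 + 3*sqrt(5) ≈ 1.7082

f''(x) = 90/(x^3 + 15*x^2 + 75*x + 125)
Second-derivative test at each critical point:
  f''(-11.7082) = -0.2981 < 0 → local maximum
  f''(1.7082) = 0.2981 > 0 → local minimum

Critical points: x = -3*sqrt(5) - 5 ≈ -11.7082 (local maximum); x = -5 + 3*sqrt(5) ≈ 1.7082 (local minimum)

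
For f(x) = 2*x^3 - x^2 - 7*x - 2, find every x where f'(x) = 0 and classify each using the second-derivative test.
f'(x) = 6*x^2 - 2*x - 7

Solve f'(x) = 0:
  6*x^2 - 2*x - 7 = 0 has no rational roots; quadratic formula: x = (2 ± √172)/12.
  ⇒ x = 1/6 - sqrt(43)/6 ≈ -0.9262, 1/6 + sqrt(43)/6 ≈ 1.2596

f''(x) = 12*x - 2
Second-derivative test at each critical point:
  f''(-0.9262) = -13.1149 < 0 → local maximum
  f''(1.2596) = 13.1149 > 0 → local minimum

Critical points: x = 1/6 - sqrt(43)/6 ≈ -0.9262 (local maximum); x = 1/6 + sqrt(43)/6 ≈ 1.2596 (local minimum)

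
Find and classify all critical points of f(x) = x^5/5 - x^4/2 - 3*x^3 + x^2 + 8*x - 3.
f'(x) = x^4 - 2*x^3 - 9*x^2 + 2*x + 8

Solve f'(x) = 0:
  Factor: x^4 - 2*x^3 - 9*x^2 + 2*x + 8 = (x - 4)*(x - 1)*(x + 1)*(x + 2) = 0.
  ⇒ x = -2, -1, 1, 4

f''(x) = 4*x^3 - 6*x^2 - 18*x + 2
Second-derivative test at each critical point:
  f''(-2) = -18 < 0 → local maximum
  f''(-1) = 10 > 0 → local minimum
  f''(1) = -18 < 0 → local maximum
  f''(4) = 90 > 0 → local minimum

Critical points: x = -2 (local maximum); x = -1 (local minimum); x = 1 (local maximum); x = 4 (local minimum)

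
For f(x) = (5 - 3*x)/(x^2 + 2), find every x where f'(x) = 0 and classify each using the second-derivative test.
f'(x) = (3*x^2 - 10*x - 6)/(x^4 + 4*x^2 + 4)

Solve f'(x) = 0:
  f'(x) = (3*x^2 - 10*x - 6)/(x^2 + 2)^2; the denominator is positive wherever f is defined, so f'(x) = 0 ⇔ 3*x^2 - 10*x - 6 = 0.
  3*x^2 - 10*x - 6 = 0 has no rational roots; quadratic formula: x = (10 ± √172)/6.
  ⇒ x = 5/3 - sqrt(43)/3 ≈ -0.5191, 5/3 + sqrt(43)/3 ≈ 3.8525

f''(x) = 2*(4*x^2*(5 - 3*x) + (9*x - 5)*(x^2 + 2))/(x^2 + 2)^3
Second-derivative test at each critical point:
  f''(-0.5191) = -2.5462 < 0 → local maximum
  f''(3.8525) = 0.0462 > 0 → local minimum

Critical points: x = 5/3 - sqrt(43)/3 ≈ -0.5191 (local maximum); x = 5/3 + sqrt(43)/3 ≈ 3.8525 (local minimum)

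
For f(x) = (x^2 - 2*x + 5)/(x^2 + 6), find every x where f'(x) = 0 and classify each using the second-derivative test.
f'(x) = 2*(x^2 + x - 6)/(x^4 + 12*x^2 + 36)

Solve f'(x) = 0:
  f'(x) = 2*(x - 2)*(x + 3)/(x^2 + 6)^2; the denominator is positive wherever f is defined, so f'(x) = 0 ⇔ 2*x^2 + 2*x - 12 = 0.
  Factor: 2*x^2 + 2*x - 12 = 2*(x - 2)*(x + 3) = 0.
  ⇒ x = -3, 2

f''(x) = 2*(-2*x^3 - 3*x^2 + 36*x + 6)/(x^6 + 18*x^4 + 108*x^2 + 216)
Second-derivative test at each critical point:
  f''(-3) = -2/45 < 0 → local maximum
  f''(2) = 1/10 > 0 → local minimum

Critical points: x = -3 (local maximum); x = 2 (local minimum)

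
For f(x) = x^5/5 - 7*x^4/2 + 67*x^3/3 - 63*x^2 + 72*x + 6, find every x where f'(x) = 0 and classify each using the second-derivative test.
f'(x) = x^4 - 14*x^3 + 67*x^2 - 126*x + 72

Solve f'(x) = 0:
  Factor: x^4 - 14*x^3 + 67*x^2 - 126*x + 72 = (x - 6)*(x - 4)*(x - 3)*(x - 1) = 0.
  ⇒ x = 1, 3, 4, 6

f''(x) = 4*x^3 - 42*x^2 + 134*x - 126
Second-derivative test at each critical point:
  f''(1) = -30 < 0 → local maximum
  f''(3) = 6 > 0 → local minimum
  f''(4) = -6 < 0 → local maximum
  f''(6) = 30 > 0 → local minimum

Critical points: x = 1 (local maximum); x = 3 (local minimum); x = 4 (local maximum); x = 6 (local minimum)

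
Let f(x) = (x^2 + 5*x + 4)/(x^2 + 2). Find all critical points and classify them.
f'(x) = (-5*x^2 - 4*x + 10)/(x^4 + 4*x^2 + 4)

Solve f'(x) = 0:
  f'(x) = -(5*x^2 + 4*x - 10)/(x^2 + 2)^2; the denominator is positive wherever f is defined, so f'(x) = 0 ⇔ -5*x^2 - 4*x + 10 = 0.
  5*x^2 + 4*x - 10 = 0 has no rational roots; quadratic formula: x = (-4 ± √216)/10.
  ⇒ x = -3*sqrt(6)/5 - 2/5 ≈ -1.8697, -2/5 + 3*sqrt(6)/5 ≈ 1.0697

f''(x) = 2*(5*x^3 + 6*x^2 - 30*x - 4)/(x^6 + 6*x^4 + 12*x^2 + 8)
Second-derivative test at each critical point:
  f''(-1.8697) = 0.4866 > 0 → local minimum
  f''(1.0697) = -1.4866 < 0 → local maximum

Critical points: x = -3*sqrt(6)/5 - 2/5 ≈ -1.8697 (local minimum); x = -2/5 + 3*sqrt(6)/5 ≈ 1.0697 (local maximum)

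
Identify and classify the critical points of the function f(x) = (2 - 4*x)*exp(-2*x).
f'(x) = 8*(x - 1)*exp(-2*x)

Solve f'(x) = 0:
  f'(x) = (8*x - 8)·exp(-2*x) and exp(-2*x) > 0 for every x, so f'(x) = 0 ⇔ 8*x - 8 = 0.
  Factor: 8*x - 8 = 8*(x - 1) = 0.
  ⇒ x = 1

f''(x) = 8*(3 - 2*x)*exp(-2*x)
Second-derivative test at each critical point:
  f''(1) = 1.0827 > 0 → local minimum

Critical points: x = 1 (local minimum)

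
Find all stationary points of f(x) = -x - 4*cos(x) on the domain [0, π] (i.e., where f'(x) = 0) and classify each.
f'(x) = 4*sin(x) - 1

Solve f'(x) = 0 on [0, π]:
  f'(x) = 0 ⇔ sin(x) = 1/4, i.e. x = arcsin(1/4) + 2nπ or x = π − arcsin(1/4) + 2nπ; keep the solutions lying in [0, π].
  ⇒ x = asin(1/4) ≈ 0.2527, pi - asin(1/4) ≈ 2.8889

f''(x) = 4*cos(x)
Second-derivative test at each critical point:
  f''(0.2527) = 3.8730 > 0 → local minimum
  f''(2.8889) = -3.8730 < 0 → local maximum

Critical points: x = asin(1/4) ≈ 0.2527 (local minimum); x = pi - asin(1/4) ≈ 2.8889 (local maximum)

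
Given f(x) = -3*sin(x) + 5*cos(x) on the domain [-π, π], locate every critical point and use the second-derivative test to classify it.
f'(x) = -5*sin(x) - 3*cos(x)

Solve f'(x) = 0 on [-π, π]:
  f'(x) = 0 ⇔ -3*cos(x) = 5*sin(x) ⇔ tan(x) = -3/5, i.e. x = arctan(-3/5) + nπ; keep the solutions lying in [-π, π].
  ⇒ x = -atan(3/5) ≈ -0.5404, pi - atan(3/5) ≈ 2.6012

f''(x) = 3*sin(x) - 5*cos(x)
Second-derivative test at each critical point:
  f''(-0.5404) = -5.8310 < 0 → local maximum
  f''(2.6012) = 5.8310 > 0 → local minimum

Critical points: x = -atan(3/5) ≈ -0.5404 (local maximum); x = pi - atan(3/5) ≈ 2.6012 (local minimum)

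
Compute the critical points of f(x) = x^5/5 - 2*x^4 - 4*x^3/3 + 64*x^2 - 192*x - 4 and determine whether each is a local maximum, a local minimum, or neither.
f'(x) = x^4 - 8*x^3 - 4*x^2 + 128*x - 192

Solve f'(x) = 0:
  Factor: x^4 - 8*x^3 - 4*x^2 + 128*x - 192 = (x - 6)*(x - 4)*(x - 2)*(x + 4) = 0.
  ⇒ x = -4, 2, 4, 6

f''(x) = 4*x^3 - 24*x^2 - 8*x + 128
Second-derivative test at each critical point:
  f''(-4) = -480 < 0 → local maximum
  f''(2) = 48 > 0 → local minimum
  f''(4) = -32 < 0 → local maximum
  f''(6) = 80 > 0 → local minimum

Critical points: x = -4 (local maximum); x = 2 (local minimum); x = 4 (local maximum); x = 6 (local minimum)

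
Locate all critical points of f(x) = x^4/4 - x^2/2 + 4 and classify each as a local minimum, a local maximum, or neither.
f'(x) = x^3 - x

Solve f'(x) = 0:
  Factor: x^3 - x = x*(x - 1)*(x + 1) = 0.
  ⇒ x = -1, 0, 1

f''(x) = 3*x^2 - 1
Second-derivative test at each critical point:
  f''(-1) = 2 > 0 → local minimum
  f''(0) = -1 < 0 → local maximum
  f''(1) = 2 > 0 → local minimum

Critical points: x = -1 (local minimum); x = 0 (local maximum); x = 1 (local minimum)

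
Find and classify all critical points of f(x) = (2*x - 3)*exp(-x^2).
f'(x) = 2*(-x*(2*x - 3) + 1)*exp(-x^2)

Solve f'(x) = 0:
  f'(x) = (-4*x^2 + 6*x + 2)·exp(-x^2) and exp(-x^2) > 0 for every x, so f'(x) = 0 ⇔ -4*x^2 + 6*x + 2 = 0.
  Factor: -4*x^2 + 6*x + 2 = -2*(2*x^2 - 3*x - 1); 2*x^2 - 3*x - 1 = 0 has no rational roots; quadratic formula: x = (3 ± √17)/4.
  ⇒ x = 3/4 - sqrt(17)/4 ≈ -0.2808, 3/4 + sqrt(17)/4 ≈ 1.7808

f''(x) = 2*(2*x^2*(2*x - 3) - 6*x + 3)*exp(-x^2)
Second-derivative test at each critical point:
  f''(-0.2808) = 7.6211 > 0 → local minimum
  f''(1.7808) = -0.3460 < 0 → local maximum

Critical points: x = 3/4 - sqrt(17)/4 ≈ -0.2808 (local minimum); x = 3/4 + sqrt(17)/4 ≈ 1.7808 (local maximum)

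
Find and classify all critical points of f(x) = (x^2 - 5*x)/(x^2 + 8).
f'(x) = (5*x^2 + 16*x - 40)/(x^4 + 16*x^2 + 64)

Solve f'(x) = 0:
  f'(x) = (5*x^2 + 16*x - 40)/(x^2 + 8)^2; the denominator is positive wherever f is defined, so f'(x) = 0 ⇔ 5*x^2 + 16*x - 40 = 0.
  5*x^2 + 16*x - 40 = 0 has no rational roots; quadratic formula: x = (-16 ± √1056)/10.
  ⇒ x = -2*sqrt(66)/5 - 8/5 ≈ -4.8496, -8/5 + 2*sqrt(66)/5 ≈ 1.6496

f''(x) = 2*(-5*x^3 - 24*x^2 + 120*x + 64)/(x^6 + 24*x^4 + 192*x^2 + 512)
Second-derivative test at each critical point:
  f''(-4.8496) = -0.0327 < 0 → local maximum
  f''(1.6496) = 0.2827 > 0 → local minimum

Critical points: x = -2*sqrt(66)/5 - 8/5 ≈ -4.8496 (local maximum); x = -8/5 + 2*sqrt(66)/5 ≈ 1.6496 (local minimum)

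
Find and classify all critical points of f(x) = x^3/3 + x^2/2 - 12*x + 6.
f'(x) = x^2 + x - 12

Solve f'(x) = 0:
  Factor: x^2 + x - 12 = (x - 3)*(x + 4) = 0.
  ⇒ x = -4, 3

f''(x) = 2*x + 1
Second-derivative test at each critical point:
  f''(-4) = -7 < 0 → local maximum
  f''(3) = 7 > 0 → local minimum

Critical points: x = -4 (local maximum); x = 3 (local minimum)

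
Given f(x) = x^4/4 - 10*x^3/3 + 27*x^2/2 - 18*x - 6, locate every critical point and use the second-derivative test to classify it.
f'(x) = x^3 - 10*x^2 + 27*x - 18

Solve f'(x) = 0:
  Factor: x^3 - 10*x^2 + 27*x - 18 = (x - 6)*(x - 3)*(x - 1) = 0.
  ⇒ x = 1, 3, 6

f''(x) = 3*x^2 - 20*x + 27
Second-derivative test at each critical point:
  f''(1) = 10 > 0 → local minimum
  f''(3) = -6 < 0 → local maximum
  f''(6) = 15 > 0 → local minimum

Critical points: x = 1 (local minimum); x = 3 (local maximum); x = 6 (local minimum)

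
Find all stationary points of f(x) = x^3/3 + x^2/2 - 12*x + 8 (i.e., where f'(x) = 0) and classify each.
f'(x) = x^2 + x - 12

Solve f'(x) = 0:
  Factor: x^2 + x - 12 = (x - 3)*(x + 4) = 0.
  ⇒ x = -4, 3

f''(x) = 2*x + 1
Second-derivative test at each critical point:
  f''(-4) = -7 < 0 → local maximum
  f''(3) = 7 > 0 → local minimum

Critical points: x = -4 (local maximum); x = 3 (local minimum)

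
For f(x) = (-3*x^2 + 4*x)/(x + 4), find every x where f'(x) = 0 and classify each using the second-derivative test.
f'(x) = (-3*x^2 - 24*x + 16)/(x^2 + 8*x + 16)

Solve f'(x) = 0:
  f'(x) = -(3*x^2 + 24*x - 16)/(x + 4)^2; the denominator is positive wherever f is defined, so f'(x) = 0 ⇔ -3*x^2 - 24*x + 16 = 0.
  3*x^2 + 24*x - 16 = 0 has no rational roots; quadratic formula: x = (-24 ± √768)/6.
  ⇒ x = -8*sqrt(3)/3 - 4 ≈ -8.6188, -4 + 8*sqrt(3)/3 ≈ 0.6188

f''(x) = -128/(x^3 + 12*x^2 + 48*x + 64)
Second-derivative test at each critical point:
  f''(-8.6188) = 1.2990 > 0 → local minimum
  f''(0.6188) = -1.2990 < 0 → local maximum

Critical points: x = -8*sqrt(3)/3 - 4 ≈ -8.6188 (local minimum); x = -4 + 8*sqrt(3)/3 ≈ 0.6188 (local maximum)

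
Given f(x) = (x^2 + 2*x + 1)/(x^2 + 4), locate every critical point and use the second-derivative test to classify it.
f'(x) = 2*(-x^2 + 3*x + 4)/(x^4 + 8*x^2 + 16)

Solve f'(x) = 0:
  f'(x) = -2*(x - 4)*(x + 1)/(x^2 + 4)^2; the denominator is positive wherever f is defined, so f'(x) = 0 ⇔ -2*x^2 + 6*x + 8 = 0.
  Factor: -2*x^2 + 6*x + 8 = -2*(x - 4)*(x + 1) = 0.
  ⇒ x = -1, 4

f''(x) = 2*(2*x^3 - 9*x^2 - 24*x + 12)/(x^6 + 12*x^4 + 48*x^2 + 64)
Second-derivative test at each critical point:
  f''(-1) = 2/5 > 0 → local minimum
  f''(4) = -1/40 < 0 → local maximum

Critical points: x = -1 (local minimum); x = 4 (local maximum)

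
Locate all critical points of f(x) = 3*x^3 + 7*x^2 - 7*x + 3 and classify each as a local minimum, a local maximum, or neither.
f'(x) = 9*x^2 + 14*x - 7

Solve f'(x) = 0:
  9*x^2 + 14*x - 7 = 0 has no rational roots; quadratic formula: x = (-14 ± √448)/18.
  ⇒ x = -4*sqrt(7)/9 - 7/9 ≈ -1.9537, -7/9 + 4*sqrt(7)/9 ≈ 0.3981

f''(x) = 18*x + 14
Second-derivative test at each critical point:
  f''(-1.9537) = -21.1660 < 0 → local maximum
  f''(0.3981) = 21.1660 > 0 → local minimum

Critical points: x = -4*sqrt(7)/9 - 7/9 ≈ -1.9537 (local maximum); x = -7/9 + 4*sqrt(7)/9 ≈ 0.3981 (local minimum)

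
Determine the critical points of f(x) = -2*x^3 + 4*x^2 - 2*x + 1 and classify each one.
f'(x) = -6*x^2 + 8*x - 2

Solve f'(x) = 0:
  Factor: -6*x^2 + 8*x - 2 = -2*(x - 1)*(3*x - 1) = 0.
  ⇒ x = 1/3, 1

f''(x) = 8 - 12*x
Second-derivative test at each critical point:
  f''(1/3) = 4 > 0 → local minimum
  f''(1) = -4 < 0 → local maximum

Critical points: x = 1/3 (local minimum); x = 1 (local maximum)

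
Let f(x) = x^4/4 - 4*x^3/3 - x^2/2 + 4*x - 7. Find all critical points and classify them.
f'(x) = x^3 - 4*x^2 - x + 4

Solve f'(x) = 0:
  Factor: x^3 - 4*x^2 - x + 4 = (x - 4)*(x - 1)*(x + 1) = 0.
  ⇒ x = -1, 1, 4

f''(x) = 3*x^2 - 8*x - 1
Second-derivative test at each critical point:
  f''(-1) = 10 > 0 → local minimum
  f''(1) = -6 < 0 → local maximum
  f''(4) = 15 > 0 → local minimum

Critical points: x = -1 (local minimum); x = 1 (local maximum); x = 4 (local minimum)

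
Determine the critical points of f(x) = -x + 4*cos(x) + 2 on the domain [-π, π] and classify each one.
f'(x) = -4*sin(x) - 1

Solve f'(x) = 0 on [-π, π]:
  f'(x) = 0 ⇔ sin(x) = -1/4, i.e. x = arcsin(-1/4) + 2nπ or x = π − arcsin(-1/4) + 2nπ; keep the solutions lying in [-π, π].
  ⇒ x = -pi + asin(1/4) ≈ -2.8889, -asin(1/4) ≈ -0.2527

f''(x) = -4*cos(x)
Second-derivative test at each critical point:
  f''(-2.8889) = 3.8730 > 0 → local minimum
  f''(-0.2527) = -3.8730 < 0 → local maximum

Critical points: x = -pi + asin(1/4) ≈ -2.8889 (local minimum); x = -asin(1/4) ≈ -0.2527 (local maximum)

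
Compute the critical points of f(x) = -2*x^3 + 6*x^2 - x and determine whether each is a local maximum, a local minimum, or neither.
f'(x) = -6*x^2 + 12*x - 1

Solve f'(x) = 0:
  6*x^2 - 12*x + 1 = 0 has no rational roots; quadratic formula: x = (12 ± √120)/12.
  ⇒ x = 1 - sqrt(30)/6 ≈ 0.0871, sqrt(30)/6 + 1 ≈ 1.9129

f''(x) = 12 - 12*x
Second-derivative test at each critical point:
  f''(0.0871) = 10.9545 > 0 → local minimum
  f''(1.9129) = -10.9545 < 0 → local maximum

Critical points: x = 1 - sqrt(30)/6 ≈ 0.0871 (local minimum); x = sqrt(30)/6 + 1 ≈ 1.9129 (local maximum)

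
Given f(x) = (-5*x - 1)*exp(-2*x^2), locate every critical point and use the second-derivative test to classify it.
f'(x) = (4*x*(5*x + 1) - 5)*exp(-2*x^2)

Solve f'(x) = 0:
  f'(x) = (20*x^2 + 4*x - 5)·exp(-2*x^2) and exp(-2*x^2) > 0 for every x, so f'(x) = 0 ⇔ 20*x^2 + 4*x - 5 = 0.
  20*x^2 + 4*x - 5 = 0 has no rational roots; quadratic formula: x = (-4 ± √416)/40.
  ⇒ x = -sqrt(26)/10 - 1/10 ≈ -0.6099, -1/10 + sqrt(26)/10 ≈ 0.4099

f''(x) = 4*(-20*x^3 - 4*x^2 + 15*x + 1)*exp(-2*x^2)
Second-derivative test at each critical point:
  f''(-0.6099) = -9.6928 < 0 → local maximum
  f''(0.4099) = 14.5749 > 0 → local minimum

Critical points: x = -sqrt(26)/10 - 1/10 ≈ -0.6099 (local maximum); x = -1/10 + sqrt(26)/10 ≈ 0.4099 (local minimum)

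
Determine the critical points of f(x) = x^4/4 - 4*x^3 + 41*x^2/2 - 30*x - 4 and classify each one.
f'(x) = x^3 - 12*x^2 + 41*x - 30

Solve f'(x) = 0:
  Factor: x^3 - 12*x^2 + 41*x - 30 = (x - 6)*(x - 5)*(x - 1) = 0.
  ⇒ x = 1, 5, 6

f''(x) = 3*x^2 - 24*x + 41
Second-derivative test at each critical point:
  f''(1) = 20 > 0 → local minimum
  f''(5) = -4 < 0 → local maximum
  f''(6) = 5 > 0 → local minimum

Critical points: x = 1 (local minimum); x = 5 (local maximum); x = 6 (local minimum)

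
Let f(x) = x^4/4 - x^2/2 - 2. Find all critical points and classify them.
f'(x) = x^3 - x

Solve f'(x) = 0:
  Factor: x^3 - x = x*(x - 1)*(x + 1) = 0.
  ⇒ x = -1, 0, 1

f''(x) = 3*x^2 - 1
Second-derivative test at each critical point:
  f''(-1) = 2 > 0 → local minimum
  f''(0) = -1 < 0 → local maximum
  f''(1) = 2 > 0 → local minimum

Critical points: x = -1 (local minimum); x = 0 (local maximum); x = 1 (local minimum)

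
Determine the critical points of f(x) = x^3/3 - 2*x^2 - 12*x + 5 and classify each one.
f'(x) = x^2 - 4*x - 12

Solve f'(x) = 0:
  Factor: x^2 - 4*x - 12 = (x - 6)*(x + 2) = 0.
  ⇒ x = -2, 6

f''(x) = 2*x - 4
Second-derivative test at each critical point:
  f''(-2) = -8 < 0 → local maximum
  f''(6) = 8 > 0 → local minimum

Critical points: x = -2 (local maximum); x = 6 (local minimum)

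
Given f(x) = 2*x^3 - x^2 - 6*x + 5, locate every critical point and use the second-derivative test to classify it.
f'(x) = 6*x^2 - 2*x - 6

Solve f'(x) = 0:
  Factor: 6*x^2 - 2*x - 6 = 2*(3*x^2 - x - 3); 3*x^2 - x - 3 = 0 has no rational roots; quadratic formula: x = (1 ± √37)/6.
  ⇒ x = 1/6 - sqrt(37)/6 ≈ -0.8471, 1/6 + sqrt(37)/6 ≈ 1.1805

f''(x) = 12*x - 2
Second-derivative test at each critical point:
  f''(-0.8471) = -12.1655 < 0 → local maximum
  f''(1.1805) = 12.1655 > 0 → local minimum

Critical points: x = 1/6 - sqrt(37)/6 ≈ -0.8471 (local maximum); x = 1/6 + sqrt(37)/6 ≈ 1.1805 (local minimum)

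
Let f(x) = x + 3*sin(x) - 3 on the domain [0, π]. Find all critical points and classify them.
f'(x) = 3*cos(x) + 1

Solve f'(x) = 0 on [0, π]:
  f'(x) = 0 ⇔ cos(x) = -1/3, i.e. x = ±arccos(-1/3) + 2nπ; keep the solutions lying in [0, π].
  ⇒ x = acos(-1/3) ≈ 1.9106

f''(x) = -3*sin(x)
Second-derivative test at each critical point:
  f''(1.9106) = -2.8284 < 0 → local maximum

Critical points: x = acos(-1/3) ≈ 1.9106 (local maximum)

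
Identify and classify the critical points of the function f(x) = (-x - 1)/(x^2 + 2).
f'(x) = (-x^2 + 2*x*(x + 1) - 2)/(x^2 + 2)^2

Solve f'(x) = 0:
  f'(x) = (x^2 + 2*x - 2)/(x^2 + 2)^2; the denominator is positive wherever f is defined, so f'(x) = 0 ⇔ x^2 + 2*x - 2 = 0.
  x^2 + 2*x - 2 = 0 has no rational roots; quadratic formula: x = (-2 ± √12)/2.
  ⇒ x = -sqrt(3) - 1 ≈ -2.7321, -1 + sqrt(3) ≈ 0.7321

f''(x) = 2*(-4*x^2*(x + 1) + (3*x + 1)*(x^2 + 2))/(x^2 + 2)^3
Second-derivative test at each critical point:
  f''(-2.7321) = -0.0387 < 0 → local maximum
  f''(0.7321) = 0.5387 > 0 → local minimum

Critical points: x = -sqrt(3) - 1 ≈ -2.7321 (local maximum); x = -1 + sqrt(3) ≈ 0.7321 (local minimum)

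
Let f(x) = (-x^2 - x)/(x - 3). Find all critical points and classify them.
f'(x) = (-x^2 + 6*x + 3)/(x^2 - 6*x + 9)

Solve f'(x) = 0:
  f'(x) = -(x^2 - 6*x - 3)/(x - 3)^2; the denominator is positive wherever f is defined, so f'(x) = 0 ⇔ -x^2 + 6*x + 3 = 0.
  x^2 - 6*x - 3 = 0 has no rational roots; quadratic formula: x = (6 ± √48)/2.
  ⇒ x = 3 - 2*sqrt(3) ≈ -0.4641, 3 + 2*sqrt(3) ≈ 6.4641

f''(x) = -24/(x^3 - 9*x^2 + 27*x - 27)
Second-derivative test at each critical point:
  f''(-0.4641) = 0.5774 > 0 → local minimum
  f''(6.4641) = -0.5774 < 0 → local maximum

Critical points: x = 3 - 2*sqrt(3) ≈ -0.4641 (local minimum); x = 3 + 2*sqrt(3) ≈ 6.4641 (local maximum)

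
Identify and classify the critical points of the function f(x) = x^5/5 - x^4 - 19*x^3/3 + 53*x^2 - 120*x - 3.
f'(x) = x^4 - 4*x^3 - 19*x^2 + 106*x - 120

Solve f'(x) = 0:
  Factor: x^4 - 4*x^3 - 19*x^2 + 106*x - 120 = (x - 4)*(x - 3)*(x - 2)*(x + 5) = 0.
  ⇒ x = -5, 2, 3, 4

f''(x) = 4*x^3 - 12*x^2 - 38*x + 106
Second-derivative test at each critical point:
  f''(-5) = -504 < 0 → local maximum
  f''(2) = 14 > 0 → local minimum
  f''(3) = -8 < 0 → local maximum
  f''(4) = 18 > 0 → local minimum

Critical points: x = -5 (local maximum); x = 2 (local minimum); x = 3 (local maximum); x = 4 (local minimum)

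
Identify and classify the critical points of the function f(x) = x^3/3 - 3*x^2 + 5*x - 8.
f'(x) = x^2 - 6*x + 5

Solve f'(x) = 0:
  Factor: x^2 - 6*x + 5 = (x - 5)*(x - 1) = 0.
  ⇒ x = 1, 5

f''(x) = 2*x - 6
Second-derivative test at each critical point:
  f''(1) = -4 < 0 → local maximum
  f''(5) = 4 > 0 → local minimum

Critical points: x = 1 (local maximum); x = 5 (local minimum)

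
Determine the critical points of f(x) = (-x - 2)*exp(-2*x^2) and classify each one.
f'(x) = (4*x*(x + 2) - 1)*exp(-2*x^2)

Solve f'(x) = 0:
  f'(x) = (4*x^2 + 8*x - 1)·exp(-2*x^2) and exp(-2*x^2) > 0 for every x, so f'(x) = 0 ⇔ 4*x^2 + 8*x - 1 = 0.
  4*x^2 + 8*x - 1 = 0 has no rational roots; quadratic formula: x = (-8 ± √80)/8.
  ⇒ x = -sqrt(5)/2 - 1 ≈ -2.1180, -1 + sqrt(5)/2 ≈ 0.1180

f''(x) = 4*(-4*x^2*(x + 2) + 3*x + 2)*exp(-2*x^2)
Second-derivative test at each critical point:
  f''(-2.1180) = -0.0011 < 0 → local maximum
  f''(0.1180) = 8.6985 > 0 → local minimum

Critical points: x = -sqrt(5)/2 - 1 ≈ -2.1180 (local maximum); x = -1 + sqrt(5)/2 ≈ 0.1180 (local minimum)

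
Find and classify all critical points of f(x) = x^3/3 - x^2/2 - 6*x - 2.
f'(x) = x^2 - x - 6

Solve f'(x) = 0:
  Factor: x^2 - x - 6 = (x - 3)*(x + 2) = 0.
  ⇒ x = -2, 3

f''(x) = 2*x - 1
Second-derivative test at each critical point:
  f''(-2) = -5 < 0 → local maximum
  f''(3) = 5 > 0 → local minimum

Critical points: x = -2 (local maximum); x = 3 (local minimum)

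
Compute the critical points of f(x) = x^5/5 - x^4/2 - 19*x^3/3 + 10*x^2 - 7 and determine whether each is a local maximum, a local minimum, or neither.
f'(x) = x*(x^3 - 2*x^2 - 19*x + 20)

Solve f'(x) = 0:
  Factor: x^4 - 2*x^3 - 19*x^2 + 20*x = x*(x - 5)*(x - 1)*(x + 4) = 0.
  ⇒ x = -4, 0, 1, 5

f''(x) = 4*x^3 - 6*x^2 - 38*x + 20
Second-derivative test at each critical point:
  f''(-4) = -180 < 0 → local maximum
  f''(0) = 20 > 0 → local minimum
  f''(1) = -20 < 0 → local maximum
  f''(5) = 180 > 0 → local minimum

Critical points: x = -4 (local maximum); x = 0 (local minimum); x = 1 (local maximum); x = 5 (local minimum)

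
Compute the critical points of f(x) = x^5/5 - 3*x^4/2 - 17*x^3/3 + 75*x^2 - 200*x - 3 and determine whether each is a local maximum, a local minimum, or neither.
f'(x) = x^4 - 6*x^3 - 17*x^2 + 150*x - 200

Solve f'(x) = 0:
  Factor: x^4 - 6*x^3 - 17*x^2 + 150*x - 200 = (x - 5)*(x - 4)*(x - 2)*(x + 5) = 0.
  ⇒ x = -5, 2, 4, 5

f''(x) = 4*x^3 - 18*x^2 - 34*x + 150
Second-derivative test at each critical point:
  f''(-5) = -630 < 0 → local maximum
  f''(2) = 42 > 0 → local minimum
  f''(4) = -18 < 0 → local maximum
  f''(5) = 30 > 0 → local minimum

Critical points: x = -5 (local maximum); x = 2 (local minimum); x = 4 (local maximum); x = 5 (local minimum)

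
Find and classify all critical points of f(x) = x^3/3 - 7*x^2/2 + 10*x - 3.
f'(x) = x^2 - 7*x + 10

Solve f'(x) = 0:
  Factor: x^2 - 7*x + 10 = (x - 5)*(x - 2) = 0.
  ⇒ x = 2, 5

f''(x) = 2*x - 7
Second-derivative test at each critical point:
  f''(2) = -3 < 0 → local maximum
  f''(5) = 3 > 0 → local minimum

Critical points: x = 2 (local maximum); x = 5 (local minimum)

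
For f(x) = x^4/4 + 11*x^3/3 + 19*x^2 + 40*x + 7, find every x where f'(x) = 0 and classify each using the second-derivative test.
f'(x) = x^3 + 11*x^2 + 38*x + 40

Solve f'(x) = 0:
  Factor: x^3 + 11*x^2 + 38*x + 40 = (x + 2)*(x + 4)*(x + 5) = 0.
  ⇒ x = -5, -4, -2

f''(x) = 3*x^2 + 22*x + 38
Second-derivative test at each critical point:
  f''(-5) = 3 > 0 → local minimum
  f''(-4) = -2 < 0 → local maximum
  f''(-2) = 6 > 0 → local minimum

Critical points: x = -5 (local minimum); x = -4 (local maximum); x = -2 (local minimum)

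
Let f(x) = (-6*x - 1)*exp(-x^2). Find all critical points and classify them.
f'(x) = 2*(x*(6*x + 1) - 3)*exp(-x^2)

Solve f'(x) = 0:
  f'(x) = (12*x^2 + 2*x - 6)·exp(-x^2) and exp(-x^2) > 0 for every x, so f'(x) = 0 ⇔ 12*x^2 + 2*x - 6 = 0.
  Factor: 12*x^2 + 2*x - 6 = 2*(6*x^2 + x - 3); 6*x^2 + x - 3 = 0 has no rational roots; quadratic formula: x = (-1 ± √73)/12.
  ⇒ x = -sqrt(73)/12 - 1/12 ≈ -0.7953, -1/12 + sqrt(73)/12 ≈ 0.6287

f''(x) = 2*(-12*x^3 - 2*x^2 + 18*x + 1)*exp(-x^2)
Second-derivative test at each critical point:
  f''(-0.7953) = -9.0777 < 0 → local maximum
  f''(0.6287) = 11.5093 > 0 → local minimum

Critical points: x = -sqrt(73)/12 - 1/12 ≈ -0.7953 (local maximum); x = -1/12 + sqrt(73)/12 ≈ 0.6287 (local minimum)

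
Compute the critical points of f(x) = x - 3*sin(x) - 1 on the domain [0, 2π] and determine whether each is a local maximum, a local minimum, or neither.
f'(x) = 1 - 3*cos(x)

Solve f'(x) = 0 on [0, 2π]:
  f'(x) = 0 ⇔ cos(x) = 1/3, i.e. x = ±arccos(1/3) + 2nπ; keep the solutions lying in [0, 2π].
  ⇒ x = acos(1/3) ≈ 1.2310, -acos(1/3) + 2*pi ≈ 5.0522

f''(x) = 3*sin(x)
Second-derivative test at each critical point:
  f''(1.2310) = 2.8284 > 0 → local minimum
  f''(5.0522) = -2.8284 < 0 → local maximum

Critical points: x = acos(1/3) ≈ 1.2310 (local minimum); x = -acos(1/3) + 2*pi ≈ 5.0522 (local maximum)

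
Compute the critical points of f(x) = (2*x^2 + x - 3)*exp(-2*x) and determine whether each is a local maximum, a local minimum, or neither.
f'(x) = (-4*x^2 + 2*x + 7)*exp(-2*x)

Solve f'(x) = 0:
  f'(x) = (-4*x^2 + 2*x + 7)·exp(-2*x) and exp(-2*x) > 0 for every x, so f'(x) = 0 ⇔ -4*x^2 + 2*x + 7 = 0.
  4*x^2 - 2*x - 7 = 0 has no rational roots; quadratic formula: x = (2 ± √116)/8.
  ⇒ x = 1/4 - sqrt(29)/4 ≈ -1.0963, 1/4 + sqrt(29)/4 ≈ 1.5963

f''(x) = 4*(2*x^2 - 3*x - 3)*exp(-2*x)
Second-derivative test at each critical point:
  f''(-1.0963) = 96.4840 > 0 → local minimum
  f''(1.5963) = -0.4423 < 0 → local maximum

Critical points: x = 1/4 - sqrt(29)/4 ≈ -1.0963 (local minimum); x = 1/4 + sqrt(29)/4 ≈ 1.5963 (local maximum)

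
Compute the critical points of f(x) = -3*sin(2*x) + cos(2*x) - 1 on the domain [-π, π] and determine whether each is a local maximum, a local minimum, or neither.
f'(x) = -2*sin(2*x) - 6*cos(2*x)

Solve f'(x) = 0 on [-π, π]:
  f'(x) = 0 ⇔ -3*cos(2*x) = sin(2*x) ⇔ tan(2*x) = -3, i.e. 2*x = arctan(-3) + nπ; keep the solutions lying in [-π, π].
  ⇒ x = -pi/2 - atan(3)/2 ≈ -2.1953, -atan(3)/2 ≈ -0.6245, -atan(3)/2 + pi/2 ≈ 0.9463, pi - atan(3)/2 ≈ 2.5171

f''(x) = 12*sin(2*x) - 4*cos(2*x)
Second-derivative test at each critical point:
  f''(-2.1953) = 12.6491 > 0 → local minimum
  f''(-0.6245) = -12.6491 < 0 → local maximum
  f''(0.9463) = 12.6491 > 0 → local minimum
  f''(2.5171) = -12.6491 < 0 → local maximum

Critical points: x = -pi/2 - atan(3)/2 ≈ -2.1953 (local minimum); x = -atan(3)/2 ≈ -0.6245 (local maximum); x = -atan(3)/2 + pi/2 ≈ 0.9463 (local minimum); x = pi - atan(3)/2 ≈ 2.5171 (local maximum)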